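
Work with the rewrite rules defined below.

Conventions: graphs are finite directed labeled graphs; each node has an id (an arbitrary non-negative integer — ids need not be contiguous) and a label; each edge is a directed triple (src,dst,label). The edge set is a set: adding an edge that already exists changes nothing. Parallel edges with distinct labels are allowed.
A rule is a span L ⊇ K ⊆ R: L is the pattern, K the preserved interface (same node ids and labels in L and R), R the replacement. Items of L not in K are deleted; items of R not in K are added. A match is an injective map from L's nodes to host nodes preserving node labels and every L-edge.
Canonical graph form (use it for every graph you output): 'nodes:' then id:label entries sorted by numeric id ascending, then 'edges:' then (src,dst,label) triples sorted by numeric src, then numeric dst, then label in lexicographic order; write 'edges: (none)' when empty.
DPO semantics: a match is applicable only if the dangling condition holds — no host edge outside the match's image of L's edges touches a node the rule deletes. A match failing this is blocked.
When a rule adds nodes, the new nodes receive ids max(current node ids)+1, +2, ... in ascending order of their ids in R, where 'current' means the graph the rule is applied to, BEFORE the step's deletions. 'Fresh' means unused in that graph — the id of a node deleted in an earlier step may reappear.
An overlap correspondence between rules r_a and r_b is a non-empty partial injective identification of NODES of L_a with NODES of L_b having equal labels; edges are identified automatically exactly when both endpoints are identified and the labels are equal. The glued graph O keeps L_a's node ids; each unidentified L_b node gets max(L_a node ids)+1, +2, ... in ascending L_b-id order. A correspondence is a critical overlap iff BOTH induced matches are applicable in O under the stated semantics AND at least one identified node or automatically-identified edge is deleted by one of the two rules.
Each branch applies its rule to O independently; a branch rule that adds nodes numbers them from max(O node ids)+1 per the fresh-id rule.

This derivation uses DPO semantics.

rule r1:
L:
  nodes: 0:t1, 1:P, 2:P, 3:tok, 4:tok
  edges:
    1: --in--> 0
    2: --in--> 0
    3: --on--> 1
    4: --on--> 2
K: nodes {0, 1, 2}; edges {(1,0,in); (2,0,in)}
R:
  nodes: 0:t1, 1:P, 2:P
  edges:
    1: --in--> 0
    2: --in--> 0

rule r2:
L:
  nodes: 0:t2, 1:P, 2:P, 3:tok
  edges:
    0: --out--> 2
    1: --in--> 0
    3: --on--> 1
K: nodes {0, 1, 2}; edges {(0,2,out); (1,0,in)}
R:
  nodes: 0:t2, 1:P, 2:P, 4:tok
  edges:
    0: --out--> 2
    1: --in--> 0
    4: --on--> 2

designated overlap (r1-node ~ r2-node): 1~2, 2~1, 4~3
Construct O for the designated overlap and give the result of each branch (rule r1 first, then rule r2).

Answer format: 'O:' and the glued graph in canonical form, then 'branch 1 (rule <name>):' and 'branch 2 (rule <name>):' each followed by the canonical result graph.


O:
nodes: 0:t1, 1:P, 2:P, 3:tok, 4:tok, 5:t2
edges: (1,0,in); (2,0,in); (2,5,in); (3,1,on); (4,2,on); (5,1,out)
branch 1 (rule r1):
nodes: 0:t1, 1:P, 2:P, 5:t2
edges: (1,0,in); (2,0,in); (2,5,in); (5,1,out)
branch 2 (rule r2):
nodes: 0:t1, 1:P, 2:P, 3:tok, 5:t2, 6:tok
edges: (1,0,in); (2,0,in); (2,5,in); (3,1,on); (5,1,out); (6,1,on)


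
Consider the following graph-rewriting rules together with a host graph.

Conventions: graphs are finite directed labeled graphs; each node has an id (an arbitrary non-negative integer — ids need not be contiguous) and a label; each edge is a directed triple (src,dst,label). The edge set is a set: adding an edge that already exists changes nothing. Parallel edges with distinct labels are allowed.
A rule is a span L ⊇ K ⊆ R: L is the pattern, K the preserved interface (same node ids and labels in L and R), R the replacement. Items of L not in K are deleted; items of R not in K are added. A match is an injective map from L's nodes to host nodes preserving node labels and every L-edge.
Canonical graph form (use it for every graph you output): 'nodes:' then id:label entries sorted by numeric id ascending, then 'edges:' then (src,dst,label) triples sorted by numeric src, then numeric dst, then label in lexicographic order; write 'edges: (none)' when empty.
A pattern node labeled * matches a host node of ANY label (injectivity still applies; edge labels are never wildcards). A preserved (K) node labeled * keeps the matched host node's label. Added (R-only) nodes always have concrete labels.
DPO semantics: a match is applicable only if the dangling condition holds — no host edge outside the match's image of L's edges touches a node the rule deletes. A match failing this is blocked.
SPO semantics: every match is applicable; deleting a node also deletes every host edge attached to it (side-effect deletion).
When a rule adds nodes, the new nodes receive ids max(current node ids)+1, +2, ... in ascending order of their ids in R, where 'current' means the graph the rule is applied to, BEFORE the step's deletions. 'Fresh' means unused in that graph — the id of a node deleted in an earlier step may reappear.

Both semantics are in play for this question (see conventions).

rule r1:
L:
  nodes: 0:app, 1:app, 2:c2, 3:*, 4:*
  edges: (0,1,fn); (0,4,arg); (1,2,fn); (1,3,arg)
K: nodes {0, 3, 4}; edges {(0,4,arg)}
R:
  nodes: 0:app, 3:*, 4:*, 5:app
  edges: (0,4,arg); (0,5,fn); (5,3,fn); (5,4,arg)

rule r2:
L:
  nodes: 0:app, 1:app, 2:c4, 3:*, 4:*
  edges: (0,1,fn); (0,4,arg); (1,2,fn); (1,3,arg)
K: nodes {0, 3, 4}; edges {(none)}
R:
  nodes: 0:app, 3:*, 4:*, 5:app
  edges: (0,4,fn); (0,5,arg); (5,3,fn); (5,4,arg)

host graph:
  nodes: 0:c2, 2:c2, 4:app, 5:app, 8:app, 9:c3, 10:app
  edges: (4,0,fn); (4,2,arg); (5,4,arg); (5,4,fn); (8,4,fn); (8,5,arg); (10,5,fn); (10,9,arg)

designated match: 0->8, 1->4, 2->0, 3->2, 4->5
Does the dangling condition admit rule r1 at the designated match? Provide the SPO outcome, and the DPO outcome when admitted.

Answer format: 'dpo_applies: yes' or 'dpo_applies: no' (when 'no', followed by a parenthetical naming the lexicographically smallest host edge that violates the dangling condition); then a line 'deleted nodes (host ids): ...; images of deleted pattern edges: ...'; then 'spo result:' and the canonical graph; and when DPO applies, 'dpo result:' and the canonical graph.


dpo_applies: no
(the rule deletes node 4, which keeps host edge (5,4,arg) outside the match image — the dangling condition fails, DPO blocks; SPO proceeds and side-deletes such edges)
deleted nodes (host ids): 0, 4; images of deleted pattern edges: (4,0,fn); (4,2,arg); (8,4,fn)
spo result:
nodes: 2:c2, 5:app, 8:app, 9:c3, 10:app, 11:app
edges: (8,5,arg); (8,11,fn); (10,5,fn); (10,9,arg); (11,2,fn); (11,5,arg)


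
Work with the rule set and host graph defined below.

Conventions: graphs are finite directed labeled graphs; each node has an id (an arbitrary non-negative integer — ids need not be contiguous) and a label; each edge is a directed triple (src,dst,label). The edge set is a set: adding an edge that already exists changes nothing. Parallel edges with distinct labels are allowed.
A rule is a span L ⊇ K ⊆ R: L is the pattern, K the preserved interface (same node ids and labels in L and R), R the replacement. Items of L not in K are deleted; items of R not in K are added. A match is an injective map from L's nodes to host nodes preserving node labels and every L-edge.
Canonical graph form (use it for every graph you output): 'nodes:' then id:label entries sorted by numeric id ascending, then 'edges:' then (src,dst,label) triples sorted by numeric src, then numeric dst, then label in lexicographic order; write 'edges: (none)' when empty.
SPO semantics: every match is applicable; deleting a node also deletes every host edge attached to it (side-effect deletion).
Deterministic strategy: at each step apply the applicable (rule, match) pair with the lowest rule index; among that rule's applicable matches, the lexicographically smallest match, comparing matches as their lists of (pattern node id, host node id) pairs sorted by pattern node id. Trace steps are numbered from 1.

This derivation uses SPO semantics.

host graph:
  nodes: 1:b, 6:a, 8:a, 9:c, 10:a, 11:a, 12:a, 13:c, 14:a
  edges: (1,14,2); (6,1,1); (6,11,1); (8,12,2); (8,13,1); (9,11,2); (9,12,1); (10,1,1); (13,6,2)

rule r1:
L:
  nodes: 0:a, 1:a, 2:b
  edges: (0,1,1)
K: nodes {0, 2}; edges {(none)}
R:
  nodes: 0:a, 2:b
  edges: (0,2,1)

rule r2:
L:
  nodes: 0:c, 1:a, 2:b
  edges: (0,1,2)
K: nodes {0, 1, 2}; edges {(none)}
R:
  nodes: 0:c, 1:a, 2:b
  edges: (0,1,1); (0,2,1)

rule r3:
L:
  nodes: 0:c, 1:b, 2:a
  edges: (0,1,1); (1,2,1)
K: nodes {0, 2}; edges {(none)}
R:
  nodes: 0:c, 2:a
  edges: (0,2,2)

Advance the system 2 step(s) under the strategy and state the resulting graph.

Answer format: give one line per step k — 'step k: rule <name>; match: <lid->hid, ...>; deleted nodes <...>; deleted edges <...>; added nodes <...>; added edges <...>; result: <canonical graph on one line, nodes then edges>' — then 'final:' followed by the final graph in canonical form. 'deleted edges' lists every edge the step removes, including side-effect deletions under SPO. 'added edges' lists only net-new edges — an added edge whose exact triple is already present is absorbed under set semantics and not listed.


step 1: rule r1; match: 0->6, 1->11, 2->1; deleted nodes 11; deleted edges (6,11,1); (9,11,2); added nodes (none); added edges (none); result: nodes: 1:b, 6:a, 8:a, 9:c, 10:a, 12:a, 13:c, 14:a edges: (1,14,2); (6,1,1); (8,12,2); (8,13,1); (9,12,1); (10,1,1); (13,6,2)
step 2: rule r2; match: 0->13, 1->6, 2->1; deleted nodes (none); deleted edges (13,6,2); added nodes (none); added edges (13,1,1); (13,6,1); result: nodes: 1:b, 6:a, 8:a, 9:c, 10:a, 12:a, 13:c, 14:a edges: (1,14,2); (6,1,1); (8,12,2); (8,13,1); (9,12,1); (10,1,1); (13,1,1); (13,6,1)
final:
nodes: 1:b, 6:a, 8:a, 9:c, 10:a, 12:a, 13:c, 14:a
edges: (1,14,2); (6,1,1); (8,12,2); (8,13,1); (9,12,1); (10,1,1); (13,1,1); (13,6,1)


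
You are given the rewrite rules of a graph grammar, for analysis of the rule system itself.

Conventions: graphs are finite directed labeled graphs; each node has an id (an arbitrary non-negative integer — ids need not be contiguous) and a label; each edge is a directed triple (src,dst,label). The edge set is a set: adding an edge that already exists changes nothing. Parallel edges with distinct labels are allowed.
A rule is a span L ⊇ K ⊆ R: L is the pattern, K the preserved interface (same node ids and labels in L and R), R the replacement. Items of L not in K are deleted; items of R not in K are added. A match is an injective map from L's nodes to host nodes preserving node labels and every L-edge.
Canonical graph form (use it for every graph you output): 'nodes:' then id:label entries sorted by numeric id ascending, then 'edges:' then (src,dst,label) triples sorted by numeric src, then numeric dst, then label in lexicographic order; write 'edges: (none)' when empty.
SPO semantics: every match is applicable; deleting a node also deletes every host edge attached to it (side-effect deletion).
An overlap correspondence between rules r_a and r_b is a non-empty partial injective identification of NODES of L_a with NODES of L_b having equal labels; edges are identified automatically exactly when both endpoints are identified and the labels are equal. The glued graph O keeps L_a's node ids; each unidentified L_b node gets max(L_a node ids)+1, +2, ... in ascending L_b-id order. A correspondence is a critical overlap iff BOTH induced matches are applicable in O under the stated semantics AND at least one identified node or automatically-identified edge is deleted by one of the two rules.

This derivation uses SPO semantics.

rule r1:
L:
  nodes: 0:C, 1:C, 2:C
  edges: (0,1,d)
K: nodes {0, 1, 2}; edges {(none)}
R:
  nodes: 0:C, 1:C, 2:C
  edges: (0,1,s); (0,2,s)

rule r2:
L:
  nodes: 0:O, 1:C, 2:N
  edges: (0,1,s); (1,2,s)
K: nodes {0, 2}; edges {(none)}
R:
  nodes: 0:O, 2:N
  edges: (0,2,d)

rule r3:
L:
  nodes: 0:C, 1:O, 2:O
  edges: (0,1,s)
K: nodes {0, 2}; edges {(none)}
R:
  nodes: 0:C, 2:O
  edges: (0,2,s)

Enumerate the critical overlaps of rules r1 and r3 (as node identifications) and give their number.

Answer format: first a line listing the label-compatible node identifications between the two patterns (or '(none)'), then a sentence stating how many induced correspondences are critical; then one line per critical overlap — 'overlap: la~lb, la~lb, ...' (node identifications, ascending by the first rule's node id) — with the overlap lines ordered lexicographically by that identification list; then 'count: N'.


label-compatible node identifications between L(r1) and L(r3): 0~0, 1~0, 2~0
0 of the induced correspondences are critical overlaps of r1 and r3.
count: 0


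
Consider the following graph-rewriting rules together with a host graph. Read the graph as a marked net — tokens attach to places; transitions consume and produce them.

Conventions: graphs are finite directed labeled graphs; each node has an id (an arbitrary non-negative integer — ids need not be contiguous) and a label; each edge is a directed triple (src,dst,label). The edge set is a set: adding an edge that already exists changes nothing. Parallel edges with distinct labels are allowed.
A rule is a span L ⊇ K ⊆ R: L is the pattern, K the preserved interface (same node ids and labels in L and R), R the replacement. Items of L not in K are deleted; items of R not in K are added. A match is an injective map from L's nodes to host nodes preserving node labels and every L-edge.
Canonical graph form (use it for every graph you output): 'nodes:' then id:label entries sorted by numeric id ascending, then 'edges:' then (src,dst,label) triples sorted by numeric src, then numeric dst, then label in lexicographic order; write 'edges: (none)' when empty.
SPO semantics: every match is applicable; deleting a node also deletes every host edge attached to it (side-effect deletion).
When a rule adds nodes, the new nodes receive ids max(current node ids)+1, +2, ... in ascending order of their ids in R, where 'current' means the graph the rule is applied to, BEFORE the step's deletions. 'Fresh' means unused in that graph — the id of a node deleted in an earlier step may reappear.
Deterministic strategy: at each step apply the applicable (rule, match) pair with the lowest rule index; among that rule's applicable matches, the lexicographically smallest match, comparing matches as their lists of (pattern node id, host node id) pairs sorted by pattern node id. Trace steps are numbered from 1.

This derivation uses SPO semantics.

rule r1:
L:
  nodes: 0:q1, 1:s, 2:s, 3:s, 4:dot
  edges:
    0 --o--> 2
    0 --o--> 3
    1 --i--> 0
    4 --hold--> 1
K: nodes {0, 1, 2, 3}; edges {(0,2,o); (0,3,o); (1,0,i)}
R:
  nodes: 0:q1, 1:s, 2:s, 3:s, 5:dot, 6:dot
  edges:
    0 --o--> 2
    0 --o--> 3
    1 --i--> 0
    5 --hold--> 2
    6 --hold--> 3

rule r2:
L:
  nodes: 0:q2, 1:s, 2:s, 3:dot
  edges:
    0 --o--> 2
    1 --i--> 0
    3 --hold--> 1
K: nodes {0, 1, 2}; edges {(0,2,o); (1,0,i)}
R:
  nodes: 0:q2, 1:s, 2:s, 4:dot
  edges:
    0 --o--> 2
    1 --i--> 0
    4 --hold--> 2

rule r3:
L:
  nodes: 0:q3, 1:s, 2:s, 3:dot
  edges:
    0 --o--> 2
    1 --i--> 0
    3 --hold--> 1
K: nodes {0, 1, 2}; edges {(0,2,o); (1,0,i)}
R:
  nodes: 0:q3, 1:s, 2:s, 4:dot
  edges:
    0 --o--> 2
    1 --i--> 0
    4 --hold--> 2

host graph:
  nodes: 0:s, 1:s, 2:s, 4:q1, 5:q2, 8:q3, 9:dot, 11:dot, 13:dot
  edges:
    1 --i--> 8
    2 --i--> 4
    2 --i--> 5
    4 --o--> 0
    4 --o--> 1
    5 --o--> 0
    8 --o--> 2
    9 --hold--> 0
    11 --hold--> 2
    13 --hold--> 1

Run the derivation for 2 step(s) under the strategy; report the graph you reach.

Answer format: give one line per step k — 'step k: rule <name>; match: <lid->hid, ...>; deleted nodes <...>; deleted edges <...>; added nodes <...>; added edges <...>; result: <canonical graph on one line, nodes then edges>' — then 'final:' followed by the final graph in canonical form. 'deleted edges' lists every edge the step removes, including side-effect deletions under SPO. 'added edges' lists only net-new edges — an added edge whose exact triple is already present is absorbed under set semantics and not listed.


step 1: rule r1; match: 0->4, 1->2, 2->0, 3->1, 4->11; deleted nodes 11; deleted edges (11,2,hold); added nodes 14, 15; added edges (14,0,hold); (15,1,hold); result: nodes: 0:s, 1:s, 2:s, 4:q1, 5:q2, 8:q3, 9:dot, 13:dot, 14:dot, 15:dot edges: (1,8,i); (2,4,i); (2,5,i); (4,0,o); (4,1,o); (5,0,o); (8,2,o); (9,0,hold); (13,1,hold); (14,0,hold); (15,1,hold)
step 2: rule r3; match: 0->8, 1->1, 2->2, 3->13; deleted nodes 13; deleted edges (13,1,hold); added nodes 16; added edges (16,2,hold); result: nodes: 0:s, 1:s, 2:s, 4:q1, 5:q2, 8:q3, 9:dot, 14:dot, 15:dot, 16:dot edges: (1,8,i); (2,4,i); (2,5,i); (4,0,o); (4,1,o); (5,0,o); (8,2,o); (9,0,hold); (14,0,hold); (15,1,hold); (16,2,hold)
final:
nodes: 0:s, 1:s, 2:s, 4:q1, 5:q2, 8:q3, 9:dot, 14:dot, 15:dot, 16:dot
edges: (1,8,i); (2,4,i); (2,5,i); (4,0,o); (4,1,o); (5,0,o); (8,2,o); (9,0,hold); (14,0,hold); (15,1,hold); (16,2,hold)


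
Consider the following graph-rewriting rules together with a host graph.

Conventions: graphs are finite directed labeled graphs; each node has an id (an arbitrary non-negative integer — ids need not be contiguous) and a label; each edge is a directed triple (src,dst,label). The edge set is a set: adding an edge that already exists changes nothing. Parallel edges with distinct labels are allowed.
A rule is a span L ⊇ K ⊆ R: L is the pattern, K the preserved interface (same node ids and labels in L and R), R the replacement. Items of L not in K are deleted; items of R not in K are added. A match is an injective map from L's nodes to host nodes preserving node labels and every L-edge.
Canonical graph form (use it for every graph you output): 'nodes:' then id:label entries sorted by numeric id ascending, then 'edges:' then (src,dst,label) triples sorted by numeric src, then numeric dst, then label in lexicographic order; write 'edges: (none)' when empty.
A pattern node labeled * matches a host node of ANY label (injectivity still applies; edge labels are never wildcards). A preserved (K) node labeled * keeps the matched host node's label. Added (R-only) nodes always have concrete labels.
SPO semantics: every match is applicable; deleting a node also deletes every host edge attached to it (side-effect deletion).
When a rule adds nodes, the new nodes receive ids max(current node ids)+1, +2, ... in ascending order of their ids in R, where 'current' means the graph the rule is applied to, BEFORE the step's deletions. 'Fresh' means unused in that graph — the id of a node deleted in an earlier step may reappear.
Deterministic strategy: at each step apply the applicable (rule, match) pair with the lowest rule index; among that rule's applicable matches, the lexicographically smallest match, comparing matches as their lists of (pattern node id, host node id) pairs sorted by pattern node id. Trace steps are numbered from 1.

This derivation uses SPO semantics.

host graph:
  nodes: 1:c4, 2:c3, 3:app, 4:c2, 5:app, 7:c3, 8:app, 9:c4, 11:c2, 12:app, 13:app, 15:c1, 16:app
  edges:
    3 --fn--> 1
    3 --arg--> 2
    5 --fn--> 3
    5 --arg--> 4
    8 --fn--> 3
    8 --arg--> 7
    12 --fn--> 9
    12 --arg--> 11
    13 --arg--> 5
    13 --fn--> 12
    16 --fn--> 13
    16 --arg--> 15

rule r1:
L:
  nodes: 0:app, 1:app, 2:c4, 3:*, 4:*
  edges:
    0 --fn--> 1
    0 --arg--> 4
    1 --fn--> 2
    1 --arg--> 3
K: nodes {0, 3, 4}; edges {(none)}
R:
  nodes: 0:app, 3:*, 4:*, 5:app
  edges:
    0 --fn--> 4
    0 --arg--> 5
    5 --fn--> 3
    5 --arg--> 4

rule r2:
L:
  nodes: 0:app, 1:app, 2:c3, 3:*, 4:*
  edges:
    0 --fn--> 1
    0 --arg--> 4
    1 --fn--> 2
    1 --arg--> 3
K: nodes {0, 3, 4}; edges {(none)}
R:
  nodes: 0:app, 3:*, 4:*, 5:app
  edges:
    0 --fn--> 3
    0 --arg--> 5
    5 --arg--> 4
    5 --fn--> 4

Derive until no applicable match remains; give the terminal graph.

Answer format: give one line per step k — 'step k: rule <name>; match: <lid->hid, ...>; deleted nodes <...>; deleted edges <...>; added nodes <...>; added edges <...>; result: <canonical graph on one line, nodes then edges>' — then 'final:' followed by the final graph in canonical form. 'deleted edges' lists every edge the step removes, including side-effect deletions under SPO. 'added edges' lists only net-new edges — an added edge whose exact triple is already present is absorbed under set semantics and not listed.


step 1: rule r1; match: 0->5, 1->3, 2->1, 3->2, 4->4; deleted nodes 1, 3; deleted edges (3,1,fn); (3,2,arg); (5,3,fn); (5,4,arg); (8,3,fn); added nodes 17; added edges (5,4,fn); (5,17,arg); (17,2,fn); (17,4,arg); result: nodes: 2:c3, 4:c2, 5:app, 7:c3, 8:app, 9:c4, 11:c2, 12:app, 13:app, 15:c1, 16:app, 17:app edges: (5,4,fn); (5,17,arg); (8,7,arg); (12,9,fn); (12,11,arg); (13,5,arg); (13,12,fn); (16,13,fn); (16,15,arg); (17,2,fn); (17,4,arg)
step 2: rule r1; match: 0->13, 1->12, 2->9, 3->11, 4->5; deleted nodes 9, 12; deleted edges (12,9,fn); (12,11,arg); (13,5,arg); (13,12,fn); added nodes 18; added edges (13,5,fn); (13,18,arg); (18,5,arg); (18,11,fn); result: nodes: 2:c3, 4:c2, 5:app, 7:c3, 8:app, 11:c2, 13:app, 15:c1, 16:app, 17:app, 18:app edges: (5,4,fn); (5,17,arg); (8,7,arg); (13,5,fn); (13,18,arg); (16,13,fn); (16,15,arg); (17,2,fn); (17,4,arg); (18,5,arg); (18,11,fn)
final:
nodes: 2:c3, 4:c2, 5:app, 7:c3, 8:app, 11:c2, 13:app, 15:c1, 16:app, 17:app, 18:app
edges: (5,4,fn); (5,17,arg); (8,7,arg); (13,5,fn); (13,18,arg); (16,13,fn); (16,15,arg); (17,2,fn); (17,4,arg); (18,5,arg); (18,11,fn)


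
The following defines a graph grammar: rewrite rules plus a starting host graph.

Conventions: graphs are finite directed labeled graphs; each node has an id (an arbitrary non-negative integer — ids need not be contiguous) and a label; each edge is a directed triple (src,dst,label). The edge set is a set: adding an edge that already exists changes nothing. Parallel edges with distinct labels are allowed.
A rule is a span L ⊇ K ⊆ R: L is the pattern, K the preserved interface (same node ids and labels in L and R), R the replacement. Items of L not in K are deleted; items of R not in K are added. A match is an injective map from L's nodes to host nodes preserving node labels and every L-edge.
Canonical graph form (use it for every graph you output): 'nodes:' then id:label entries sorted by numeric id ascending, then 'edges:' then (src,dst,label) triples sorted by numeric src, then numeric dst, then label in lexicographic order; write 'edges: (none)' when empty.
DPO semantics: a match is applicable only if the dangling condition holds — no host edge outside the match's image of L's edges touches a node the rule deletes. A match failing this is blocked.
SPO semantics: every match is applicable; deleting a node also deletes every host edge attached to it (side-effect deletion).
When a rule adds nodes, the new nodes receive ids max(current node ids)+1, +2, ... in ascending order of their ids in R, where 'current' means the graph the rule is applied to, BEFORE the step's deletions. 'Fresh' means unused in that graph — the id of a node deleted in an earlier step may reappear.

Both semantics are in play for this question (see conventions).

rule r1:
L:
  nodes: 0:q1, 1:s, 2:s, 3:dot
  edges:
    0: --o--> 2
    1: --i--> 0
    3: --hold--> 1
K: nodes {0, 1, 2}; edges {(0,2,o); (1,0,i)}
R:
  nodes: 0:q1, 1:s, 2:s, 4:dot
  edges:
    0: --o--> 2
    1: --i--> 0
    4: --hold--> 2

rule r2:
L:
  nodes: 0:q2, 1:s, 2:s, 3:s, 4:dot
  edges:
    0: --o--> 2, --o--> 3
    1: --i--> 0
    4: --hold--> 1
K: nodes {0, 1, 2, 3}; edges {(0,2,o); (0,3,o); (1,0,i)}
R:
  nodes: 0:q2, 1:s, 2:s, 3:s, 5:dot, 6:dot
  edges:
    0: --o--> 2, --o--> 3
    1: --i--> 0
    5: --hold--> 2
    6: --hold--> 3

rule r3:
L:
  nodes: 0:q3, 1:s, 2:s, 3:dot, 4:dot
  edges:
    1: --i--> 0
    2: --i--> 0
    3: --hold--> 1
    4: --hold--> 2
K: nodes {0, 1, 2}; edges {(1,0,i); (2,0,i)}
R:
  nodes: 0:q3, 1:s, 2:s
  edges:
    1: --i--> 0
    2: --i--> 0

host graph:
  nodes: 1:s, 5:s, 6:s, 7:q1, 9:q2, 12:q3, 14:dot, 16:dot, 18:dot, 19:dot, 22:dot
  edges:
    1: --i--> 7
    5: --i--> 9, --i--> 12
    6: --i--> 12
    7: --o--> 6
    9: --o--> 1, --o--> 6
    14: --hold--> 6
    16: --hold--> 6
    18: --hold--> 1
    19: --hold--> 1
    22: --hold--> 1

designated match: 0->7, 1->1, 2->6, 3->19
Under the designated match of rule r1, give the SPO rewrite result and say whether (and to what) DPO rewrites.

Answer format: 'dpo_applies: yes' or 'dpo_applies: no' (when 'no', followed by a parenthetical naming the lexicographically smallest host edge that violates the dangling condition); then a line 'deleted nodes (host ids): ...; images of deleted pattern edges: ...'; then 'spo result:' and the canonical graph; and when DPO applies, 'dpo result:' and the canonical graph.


dpo_applies: yes
deleted nodes (host ids): 19; images of deleted pattern edges: (19,1,hold)
spo result:
nodes: 1:s, 5:s, 6:s, 7:q1, 9:q2, 12:q3, 14:dot, 16:dot, 18:dot, 22:dot, 23:dot
edges: (1,7,i); (5,9,i); (5,12,i); (6,12,i); (7,6,o); (9,1,o); (9,6,o); (14,6,hold); (16,6,hold); (18,1,hold); (22,1,hold); (23,6,hold)
dpo result:
nodes: 1:s, 5:s, 6:s, 7:q1, 9:q2, 12:q3, 14:dot, 16:dot, 18:dot, 22:dot, 23:dot
edges: (1,7,i); (5,9,i); (5,12,i); (6,12,i); (7,6,o); (9,1,o); (9,6,o); (14,6,hold); (16,6,hold); (18,1,hold); (22,1,hold); (23,6,hold)


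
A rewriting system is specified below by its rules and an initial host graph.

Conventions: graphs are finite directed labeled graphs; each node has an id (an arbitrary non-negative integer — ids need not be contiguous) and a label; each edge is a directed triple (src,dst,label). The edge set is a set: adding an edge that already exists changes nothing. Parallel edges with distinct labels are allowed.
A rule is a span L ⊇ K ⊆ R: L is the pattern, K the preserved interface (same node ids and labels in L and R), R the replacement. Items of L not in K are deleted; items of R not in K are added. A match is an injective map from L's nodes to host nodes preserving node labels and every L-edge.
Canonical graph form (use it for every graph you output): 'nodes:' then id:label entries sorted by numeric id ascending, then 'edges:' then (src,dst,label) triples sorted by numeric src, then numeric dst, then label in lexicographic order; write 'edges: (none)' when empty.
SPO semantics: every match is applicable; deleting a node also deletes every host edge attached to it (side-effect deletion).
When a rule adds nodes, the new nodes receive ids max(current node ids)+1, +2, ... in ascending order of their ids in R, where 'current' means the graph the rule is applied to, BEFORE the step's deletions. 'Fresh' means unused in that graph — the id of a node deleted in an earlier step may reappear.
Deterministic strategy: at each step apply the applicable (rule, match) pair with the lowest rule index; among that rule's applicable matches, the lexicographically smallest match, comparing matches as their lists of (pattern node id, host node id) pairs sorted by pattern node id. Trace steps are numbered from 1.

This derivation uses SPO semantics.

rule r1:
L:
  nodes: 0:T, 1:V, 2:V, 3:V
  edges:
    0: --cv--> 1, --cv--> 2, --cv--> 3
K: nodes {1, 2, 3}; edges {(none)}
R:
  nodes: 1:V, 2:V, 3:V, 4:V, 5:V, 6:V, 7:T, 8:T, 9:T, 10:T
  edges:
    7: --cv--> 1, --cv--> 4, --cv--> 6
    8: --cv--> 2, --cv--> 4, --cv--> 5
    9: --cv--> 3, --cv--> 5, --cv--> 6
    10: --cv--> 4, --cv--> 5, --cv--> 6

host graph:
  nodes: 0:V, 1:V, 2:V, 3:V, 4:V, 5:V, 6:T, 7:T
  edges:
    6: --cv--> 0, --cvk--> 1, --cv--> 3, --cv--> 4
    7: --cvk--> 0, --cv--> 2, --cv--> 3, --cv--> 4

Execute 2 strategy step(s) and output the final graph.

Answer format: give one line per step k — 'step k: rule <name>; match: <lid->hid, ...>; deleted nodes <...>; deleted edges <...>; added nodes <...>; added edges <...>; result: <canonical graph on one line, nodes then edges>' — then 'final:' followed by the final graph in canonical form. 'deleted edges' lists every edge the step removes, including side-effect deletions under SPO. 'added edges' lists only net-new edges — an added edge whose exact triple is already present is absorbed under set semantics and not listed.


step 1: rule r1; match: 0->6, 1->0, 2->3, 3->4; deleted nodes 6; deleted edges (6,0,cv); (6,1,cvk); (6,3,cv); (6,4,cv); added nodes 8, 9, 10, 11, 12, 13, 14; added edges (11,0,cv); (11,8,cv); (11,10,cv); (12,3,cv); (12,8,cv); (12,9,cv); (13,4,cv); (13,9,cv); (13,10,cv); (14,8,cv); (14,9,cv); (14,10,cv); result: nodes: 0:V, 1:V, 2:V, 3:V, 4:V, 5:V, 7:T, 8:V, 9:V, 10:V, 11:T, 12:T, 13:T, 14:T edges: (7,0,cvk); (7,2,cv); (7,3,cv); (7,4,cv); (11,0,cv); (11,8,cv); (11,10,cv); (12,3,cv); (12,8,cv); (12,9,cv); (13,4,cv); (13,9,cv); (13,10,cv); (14,8,cv); (14,9,cv); (14,10,cv)
step 2: rule r1; match: 0->7, 1->2, 2->3, 3->4; deleted nodes 7; deleted edges (7,0,cvk); (7,2,cv); (7,3,cv); (7,4,cv); added nodes 15, 16, 17, 18, 19, 20, 21; added edges (18,2,cv); (18,15,cv); (18,17,cv); (19,3,cv); (19,15,cv); (19,16,cv); (20,4,cv); (20,16,cv); (20,17,cv); (21,15,cv); (21,16,cv); (21,17,cv); result: nodes: 0:V, 1:V, 2:V, 3:V, 4:V, 5:V, 8:V, 9:V, 10:V, 11:T, 12:T, 13:T, 14:T, 15:V, 16:V, 17:V, 18:T, 19:T, 20:T, 21:T edges: (11,0,cv); (11,8,cv); (11,10,cv); (12,3,cv); (12,8,cv); (12,9,cv); (13,4,cv); (13,9,cv); (13,10,cv); (14,8,cv); (14,9,cv); (14,10,cv); (18,2,cv); (18,15,cv); (18,17,cv); (19,3,cv); (19,15,cv); (19,16,cv); (20,4,cv); (20,16,cv); (20,17,cv); (21,15,cv); (21,16,cv); (21,17,cv)
final:
nodes: 0:V, 1:V, 2:V, 3:V, 4:V, 5:V, 8:V, 9:V, 10:V, 11:T, 12:T, 13:T, 14:T, 15:V, 16:V, 17:V, 18:T, 19:T, 20:T, 21:T
edges: (11,0,cv); (11,8,cv); (11,10,cv); (12,3,cv); (12,8,cv); (12,9,cv); (13,4,cv); (13,9,cv); (13,10,cv); (14,8,cv); (14,9,cv); (14,10,cv); (18,2,cv); (18,15,cv); (18,17,cv); (19,3,cv); (19,15,cv); (19,16,cv); (20,4,cv); (20,16,cv); (20,17,cv); (21,15,cv); (21,16,cv); (21,17,cv)


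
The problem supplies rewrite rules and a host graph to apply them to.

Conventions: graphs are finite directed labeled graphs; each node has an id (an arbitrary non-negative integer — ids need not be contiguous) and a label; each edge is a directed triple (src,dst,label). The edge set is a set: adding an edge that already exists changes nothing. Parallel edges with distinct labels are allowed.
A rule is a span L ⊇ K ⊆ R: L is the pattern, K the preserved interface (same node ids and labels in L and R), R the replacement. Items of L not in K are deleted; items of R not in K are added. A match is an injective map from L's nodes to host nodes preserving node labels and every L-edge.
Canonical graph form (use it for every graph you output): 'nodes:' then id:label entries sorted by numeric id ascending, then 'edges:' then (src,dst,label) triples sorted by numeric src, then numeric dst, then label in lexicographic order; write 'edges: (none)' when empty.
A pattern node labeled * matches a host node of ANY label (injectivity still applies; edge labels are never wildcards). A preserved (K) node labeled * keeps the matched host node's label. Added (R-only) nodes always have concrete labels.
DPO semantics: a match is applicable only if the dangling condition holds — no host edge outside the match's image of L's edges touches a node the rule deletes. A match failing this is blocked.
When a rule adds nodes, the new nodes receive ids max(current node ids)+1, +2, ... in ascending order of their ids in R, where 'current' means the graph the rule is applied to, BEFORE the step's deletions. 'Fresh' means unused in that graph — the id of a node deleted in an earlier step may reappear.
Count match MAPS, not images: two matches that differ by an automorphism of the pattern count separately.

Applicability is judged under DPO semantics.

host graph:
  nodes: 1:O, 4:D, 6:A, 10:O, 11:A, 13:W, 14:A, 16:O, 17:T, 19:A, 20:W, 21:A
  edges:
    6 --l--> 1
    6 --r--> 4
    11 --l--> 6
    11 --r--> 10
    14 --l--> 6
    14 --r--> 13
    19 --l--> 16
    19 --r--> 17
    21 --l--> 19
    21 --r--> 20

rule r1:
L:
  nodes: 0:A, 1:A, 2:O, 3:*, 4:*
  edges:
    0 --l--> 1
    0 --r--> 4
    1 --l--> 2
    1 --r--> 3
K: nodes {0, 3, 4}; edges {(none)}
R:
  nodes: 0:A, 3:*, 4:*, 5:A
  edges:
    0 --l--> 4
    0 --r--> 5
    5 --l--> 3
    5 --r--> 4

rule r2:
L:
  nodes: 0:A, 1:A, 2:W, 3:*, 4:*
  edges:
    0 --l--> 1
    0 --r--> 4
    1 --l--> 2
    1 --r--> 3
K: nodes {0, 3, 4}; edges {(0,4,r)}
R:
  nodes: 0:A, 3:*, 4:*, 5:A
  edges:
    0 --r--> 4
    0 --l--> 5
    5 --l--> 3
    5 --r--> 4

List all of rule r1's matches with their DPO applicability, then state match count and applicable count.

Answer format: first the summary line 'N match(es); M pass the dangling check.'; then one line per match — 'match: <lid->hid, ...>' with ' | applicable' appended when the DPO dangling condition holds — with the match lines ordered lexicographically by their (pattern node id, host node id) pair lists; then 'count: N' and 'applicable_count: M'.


3 match(es); 1 pass the dangling check.
match: 0->11, 1->6, 2->1, 3->4, 4->10
match: 0->14, 1->6, 2->1, 3->4, 4->13
match: 0->21, 1->19, 2->16, 3->17, 4->20 | applicable
count: 3
applicable_count: 1


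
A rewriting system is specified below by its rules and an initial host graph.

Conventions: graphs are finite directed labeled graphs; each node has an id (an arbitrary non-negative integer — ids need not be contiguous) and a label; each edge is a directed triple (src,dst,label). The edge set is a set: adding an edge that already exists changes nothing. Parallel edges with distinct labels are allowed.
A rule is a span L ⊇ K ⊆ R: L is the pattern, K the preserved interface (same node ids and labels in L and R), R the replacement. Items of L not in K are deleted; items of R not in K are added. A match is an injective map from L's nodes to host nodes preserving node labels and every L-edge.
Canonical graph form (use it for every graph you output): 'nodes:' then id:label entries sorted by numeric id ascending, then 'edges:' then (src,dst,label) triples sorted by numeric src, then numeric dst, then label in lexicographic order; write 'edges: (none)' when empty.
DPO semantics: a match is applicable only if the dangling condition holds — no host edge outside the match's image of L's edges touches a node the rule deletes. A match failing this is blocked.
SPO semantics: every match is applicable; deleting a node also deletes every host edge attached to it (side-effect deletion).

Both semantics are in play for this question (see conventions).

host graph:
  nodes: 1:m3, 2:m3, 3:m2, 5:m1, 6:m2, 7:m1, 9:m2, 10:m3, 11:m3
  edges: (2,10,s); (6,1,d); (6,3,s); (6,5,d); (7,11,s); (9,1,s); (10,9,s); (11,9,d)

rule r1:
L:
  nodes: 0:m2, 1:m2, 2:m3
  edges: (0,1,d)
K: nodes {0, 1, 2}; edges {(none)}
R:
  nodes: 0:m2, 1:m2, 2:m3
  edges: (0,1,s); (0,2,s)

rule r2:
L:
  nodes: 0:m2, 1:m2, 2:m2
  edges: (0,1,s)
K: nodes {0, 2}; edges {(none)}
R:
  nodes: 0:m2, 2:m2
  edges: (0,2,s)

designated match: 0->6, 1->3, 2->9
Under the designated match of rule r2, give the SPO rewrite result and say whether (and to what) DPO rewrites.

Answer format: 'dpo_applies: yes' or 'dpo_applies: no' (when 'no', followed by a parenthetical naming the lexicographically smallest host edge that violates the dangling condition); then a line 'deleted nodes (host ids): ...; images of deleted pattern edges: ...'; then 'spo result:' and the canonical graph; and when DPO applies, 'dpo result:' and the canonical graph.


dpo_applies: yes
deleted nodes (host ids): 3; images of deleted pattern edges: (6,3,s)
spo result:
nodes: 1:m3, 2:m3, 5:m1, 6:m2, 7:m1, 9:m2, 10:m3, 11:m3
edges: (2,10,s); (6,1,d); (6,5,d); (6,9,s); (7,11,s); (9,1,s); (10,9,s); (11,9,d)
dpo result:
nodes: 1:m3, 2:m3, 5:m1, 6:m2, 7:m1, 9:m2, 10:m3, 11:m3
edges: (2,10,s); (6,1,d); (6,5,d); (6,9,s); (7,11,s); (9,1,s); (10,9,s); (11,9,d)


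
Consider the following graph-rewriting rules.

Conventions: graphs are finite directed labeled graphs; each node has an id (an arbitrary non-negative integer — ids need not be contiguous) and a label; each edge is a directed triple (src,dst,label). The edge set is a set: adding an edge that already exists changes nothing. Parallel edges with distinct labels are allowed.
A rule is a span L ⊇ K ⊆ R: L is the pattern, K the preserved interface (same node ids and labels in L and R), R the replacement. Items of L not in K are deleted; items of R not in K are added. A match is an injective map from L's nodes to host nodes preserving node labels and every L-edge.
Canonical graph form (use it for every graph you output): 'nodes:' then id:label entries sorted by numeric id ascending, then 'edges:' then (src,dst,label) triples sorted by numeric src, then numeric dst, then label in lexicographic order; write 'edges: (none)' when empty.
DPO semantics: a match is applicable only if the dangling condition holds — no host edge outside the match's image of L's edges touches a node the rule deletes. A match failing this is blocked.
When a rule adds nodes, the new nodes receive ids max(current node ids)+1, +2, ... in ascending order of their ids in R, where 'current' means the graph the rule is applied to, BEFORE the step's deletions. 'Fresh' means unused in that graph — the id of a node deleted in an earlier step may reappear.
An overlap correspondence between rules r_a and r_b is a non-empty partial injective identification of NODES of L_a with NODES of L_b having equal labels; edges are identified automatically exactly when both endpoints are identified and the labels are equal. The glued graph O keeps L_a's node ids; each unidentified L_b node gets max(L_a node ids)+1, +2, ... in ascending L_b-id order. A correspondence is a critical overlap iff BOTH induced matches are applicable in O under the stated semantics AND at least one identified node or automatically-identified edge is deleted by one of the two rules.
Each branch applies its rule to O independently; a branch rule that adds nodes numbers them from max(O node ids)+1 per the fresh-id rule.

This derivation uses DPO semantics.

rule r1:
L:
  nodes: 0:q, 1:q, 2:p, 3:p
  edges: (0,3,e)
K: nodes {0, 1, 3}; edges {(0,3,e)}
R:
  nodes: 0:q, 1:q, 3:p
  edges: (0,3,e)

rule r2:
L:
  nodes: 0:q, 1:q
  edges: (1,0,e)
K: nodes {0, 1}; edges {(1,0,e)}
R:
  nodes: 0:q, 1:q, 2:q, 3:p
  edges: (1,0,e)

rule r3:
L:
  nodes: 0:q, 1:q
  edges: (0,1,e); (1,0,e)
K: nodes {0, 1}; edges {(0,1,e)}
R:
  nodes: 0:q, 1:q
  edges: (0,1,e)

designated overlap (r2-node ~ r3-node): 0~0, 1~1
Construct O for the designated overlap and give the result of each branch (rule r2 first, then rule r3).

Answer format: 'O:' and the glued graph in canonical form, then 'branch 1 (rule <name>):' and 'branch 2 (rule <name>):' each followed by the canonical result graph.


O:
nodes: 0:q, 1:q
edges: (0,1,e); (1,0,e)
branch 1 (rule r2):
nodes: 0:q, 1:q, 2:q, 3:p
edges: (0,1,e); (1,0,e)
branch 2 (rule r3):
nodes: 0:q, 1:q
edges: (0,1,e)


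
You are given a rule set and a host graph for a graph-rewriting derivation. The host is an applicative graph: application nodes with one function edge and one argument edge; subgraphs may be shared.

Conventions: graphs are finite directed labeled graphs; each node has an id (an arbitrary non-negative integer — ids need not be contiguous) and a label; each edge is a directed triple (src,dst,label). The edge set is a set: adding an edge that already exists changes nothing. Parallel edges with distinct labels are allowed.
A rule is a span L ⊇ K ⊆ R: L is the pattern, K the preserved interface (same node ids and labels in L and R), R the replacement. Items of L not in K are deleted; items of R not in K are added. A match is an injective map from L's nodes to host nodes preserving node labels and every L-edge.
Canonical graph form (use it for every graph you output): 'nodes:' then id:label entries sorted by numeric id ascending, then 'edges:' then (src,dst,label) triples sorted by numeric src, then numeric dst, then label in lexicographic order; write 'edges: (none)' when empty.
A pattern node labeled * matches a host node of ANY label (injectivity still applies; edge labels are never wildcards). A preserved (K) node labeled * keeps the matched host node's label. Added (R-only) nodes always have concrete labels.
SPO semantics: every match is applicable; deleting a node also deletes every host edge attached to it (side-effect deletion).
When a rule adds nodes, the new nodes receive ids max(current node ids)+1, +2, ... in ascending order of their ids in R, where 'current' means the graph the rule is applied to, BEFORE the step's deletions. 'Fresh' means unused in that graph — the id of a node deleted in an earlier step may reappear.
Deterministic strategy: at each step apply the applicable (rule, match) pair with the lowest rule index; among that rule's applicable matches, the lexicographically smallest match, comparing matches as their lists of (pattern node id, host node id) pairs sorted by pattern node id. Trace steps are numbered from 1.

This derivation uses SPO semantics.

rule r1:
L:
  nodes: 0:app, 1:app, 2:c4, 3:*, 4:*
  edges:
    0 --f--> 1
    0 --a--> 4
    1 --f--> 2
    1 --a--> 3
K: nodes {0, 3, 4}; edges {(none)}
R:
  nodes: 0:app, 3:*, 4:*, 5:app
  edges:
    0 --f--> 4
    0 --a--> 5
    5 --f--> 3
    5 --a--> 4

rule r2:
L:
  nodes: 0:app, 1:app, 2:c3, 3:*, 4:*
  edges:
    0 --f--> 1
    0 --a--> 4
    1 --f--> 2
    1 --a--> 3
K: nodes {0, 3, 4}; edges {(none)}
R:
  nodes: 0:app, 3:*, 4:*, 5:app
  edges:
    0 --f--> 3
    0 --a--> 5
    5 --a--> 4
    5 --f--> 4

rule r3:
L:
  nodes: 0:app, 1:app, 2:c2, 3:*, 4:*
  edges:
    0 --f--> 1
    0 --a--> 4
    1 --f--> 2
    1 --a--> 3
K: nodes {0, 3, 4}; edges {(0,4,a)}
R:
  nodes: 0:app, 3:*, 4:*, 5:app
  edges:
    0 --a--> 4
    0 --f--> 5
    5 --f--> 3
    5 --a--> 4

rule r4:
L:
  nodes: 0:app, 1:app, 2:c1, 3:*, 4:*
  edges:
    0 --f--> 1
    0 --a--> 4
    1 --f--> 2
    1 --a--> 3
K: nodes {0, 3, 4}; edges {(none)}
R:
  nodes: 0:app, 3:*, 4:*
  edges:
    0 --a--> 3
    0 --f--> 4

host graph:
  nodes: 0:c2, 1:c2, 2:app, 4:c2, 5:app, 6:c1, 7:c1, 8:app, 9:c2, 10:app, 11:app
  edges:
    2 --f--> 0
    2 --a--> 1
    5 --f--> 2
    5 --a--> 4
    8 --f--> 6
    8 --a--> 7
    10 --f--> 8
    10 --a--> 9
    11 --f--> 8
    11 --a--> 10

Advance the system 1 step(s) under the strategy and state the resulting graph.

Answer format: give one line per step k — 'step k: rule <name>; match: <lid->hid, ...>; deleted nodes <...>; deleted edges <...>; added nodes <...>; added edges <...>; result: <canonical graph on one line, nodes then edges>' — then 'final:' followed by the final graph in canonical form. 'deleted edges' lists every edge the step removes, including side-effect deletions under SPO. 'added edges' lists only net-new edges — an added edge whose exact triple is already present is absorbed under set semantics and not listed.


step 1: rule r3; match: 0->5, 1->2, 2->0, 3->1, 4->4; deleted nodes 0, 2; deleted edges (2,0,f); (2,1,a); (5,2,f); added nodes 12; added edges (5,12,f); (12,1,f); (12,4,a); result: nodes: 1:c2, 4:c2, 5:app, 6:c1, 7:c1, 8:app, 9:c2, 10:app, 11:app, 12:app edges: (5,4,a); (5,12,f); (8,6,f); (8,7,a); (10,8,f); (10,9,a); (11,8,f); (11,10,a); (12,1,f); (12,4,a)
final:
nodes: 1:c2, 4:c2, 5:app, 6:c1, 7:c1, 8:app, 9:c2, 10:app, 11:app, 12:app
edges: (5,4,a); (5,12,f); (8,6,f); (8,7,a); (10,8,f); (10,9,a); (11,8,f); (11,10,a); (12,1,f); (12,4,a)
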